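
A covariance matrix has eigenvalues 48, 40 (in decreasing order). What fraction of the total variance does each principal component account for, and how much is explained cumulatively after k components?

Step 1 — total variance = trace(Sigma) = Σ λ_i = 48 + 40 = 88.

Step 2 — fraction explained by component i = λ_i / Σ λ:
  PC1: 48/88 = 0.5455
  PC2: 40/88 = 0.4545

Step 3 — cumulative fraction after k components = (λ_1 + ... + λ_k) / Σ λ:
  k = 1: 48/88 = 0.5455
  k = 2: (48 + 40)/88 = 88/88 = 1

Summary (fraction, with percent):

explained: PC1 0.5455 (54.55%), PC2 0.4545 (45.45%);  cumulative: 0.5455, 1


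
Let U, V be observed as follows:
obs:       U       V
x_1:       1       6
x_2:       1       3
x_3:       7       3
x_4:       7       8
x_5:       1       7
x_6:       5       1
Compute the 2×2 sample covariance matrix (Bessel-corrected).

Step 1 — column means:
  mean(U) = (1 + 1 + 7 + 7 + 1 + 5) / 6 = 22/6 = 3.6667
  mean(V) = (6 + 3 + 3 + 8 + 7 + 1) / 6 = 28/6 = 4.6667

Step 2 — sample covariance S[i,j] = (1/(n-1)) · Σ_k (x_{k,i} - mean_i) · (x_{k,j} - mean_j), with n-1 = 5.
  S[U,U] = ((-2.6667)·(-2.6667) + (-2.6667)·(-2.6667) + (3.3333)·(3.3333) + (3.3333)·(3.3333) + (-2.6667)·(-2.6667) + (1.3333)·(1.3333)) / 5 = 45.3333/5 = 9.0667
  S[U,V] = ((-2.6667)·(1.3333) + (-2.6667)·(-1.6667) + (3.3333)·(-1.6667) + (3.3333)·(3.3333) + (-2.6667)·(2.3333) + (1.3333)·(-3.6667)) / 5 = -4.6667/5 = -0.9333
  S[V,V] = ((1.3333)·(1.3333) + (-1.6667)·(-1.6667) + (-1.6667)·(-1.6667) + (3.3333)·(3.3333) + (2.3333)·(2.3333) + (-3.6667)·(-3.6667)) / 5 = 37.3333/5 = 7.4667

S is symmetric (S[j,i] = S[i,j]). Assembling:

S = [[9.0667, -0.9333],
 [-0.9333, 7.4667]]


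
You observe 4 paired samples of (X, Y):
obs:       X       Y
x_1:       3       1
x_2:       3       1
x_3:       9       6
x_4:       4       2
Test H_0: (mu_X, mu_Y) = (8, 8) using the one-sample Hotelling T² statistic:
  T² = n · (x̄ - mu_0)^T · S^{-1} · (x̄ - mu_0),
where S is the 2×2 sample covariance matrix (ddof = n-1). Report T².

Step 1 — sample mean vector:
  mean(X) = (3 + 3 + 9 + 4) / 4 = 19/4 = 4.75
  mean(Y) = (1 + 1 + 6 + 2) / 4 = 10/4 = 2.5
  x̄ = (4.75, 2.5),  deviation x̄ - mu_0 = (4.75, 2.5) - (8, 8) = (-3.25, -5.5).

Step 2 — sample covariance matrix, S[i,j] = (1/(n-1)) · Σ_k (x_{k,i} - mean_i) · (x_{k,j} - mean_j), divisor n-1 = 3:
  S[X,X] = ((-1.75)·(-1.75) + (-1.75)·(-1.75) + (4.25)·(4.25) + (-0.75)·(-0.75)) / 3 = 24.75/3 = 8.25
  S[X,Y] = ((-1.75)·(-1.5) + (-1.75)·(-1.5) + (4.25)·(3.5) + (-0.75)·(-0.5)) / 3 = 20.5/3 = 6.8333
  S[Y,Y] = ((-1.5)·(-1.5) + (-1.5)·(-1.5) + (3.5)·(3.5) + (-0.5)·(-0.5)) / 3 = 17/3 = 5.6667
  S = [[8.25, 6.8333],
 [6.8333, 5.6667]].

Step 3 — invert S. det(S) = 8.25·5.6667 - (6.8333)² = 0.0556.
  S^{-1} = (1/det) · [[d, -b], [-b, a]] = [[102, -123],
 [-123, 148.5]].

Step 4 — quadratic form (x̄ - mu_0)^T · S^{-1} · (x̄ - mu_0):
  S^{-1} · (x̄ - mu_0) = (345, -417),
  (x̄ - mu_0)^T · [...] = (-3.25)·(345) + (-5.5)·(-417) = 1172.25.

Step 5 — scale by n: T² = 4 · 1172.25 = 4689.

T² ≈ 4689


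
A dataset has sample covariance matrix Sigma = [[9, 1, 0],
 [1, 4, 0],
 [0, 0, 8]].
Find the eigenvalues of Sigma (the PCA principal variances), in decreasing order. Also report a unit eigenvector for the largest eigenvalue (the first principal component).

Step 1 — characteristic polynomial p(λ) = det(λI - Sigma) = λ³ - tr·λ² + c_1·λ - det, where tr = trace, c_1 = sum of the principal 2×2 minors, det = det(Sigma):
  tr = 9 + 4 + 8 = 21,
  c_1 = (9·4 - (1)²) + (9·8 - (0)²) + (4·8 - (0)²) = 35 + 72 + 32 = 139,
  det = 9·(4·8 - (0)²) - (1)·((1)·8 - (0)·(0)) + (0)·((1)·(0) - 4·(0)) = 9·(32) - (1)·(8) + (0)·(0) = 280.
  So p(λ) = λ³ - 21λ² + 139λ - 280.
Step 2 — look for an integer root (rational root theorem: any rational root is an integer divisor of 280). Testing λ = 8:
  p(8) = 512 - 1344 + 1112 - 280 = 0  ✓
  Dividing out (λ - 8): p(λ) = (λ - 8)(λ² - 13λ + 35).
Step 3 — remaining eigenvalues from the quadratic λ² - 13λ + 35 = 0:
  Δ = 13² - 4·35 = 169 - 140 = 29,  λ = (13 ± √29)/2 = (13 ± 5.3852)/2 ≈ 9.1926 or 3.8074.
  Sorted: λ_1 = 9.1926,  λ_2 = 8,  λ_3 = 3.8074  (check: sum = 21 = tr ✓).

Step 4 — unit eigenvector for λ_1 ≈ 9.1926: v spans the null space of (Sigma - λ_1 I), whose rows are
  r_1 = (-0.1926, 1, 0),  r_2 = (1, -5.1926, 0),  r_3 = (0, 0, -1.1926).
  v is orthogonal to every row, so take v ∝ r_1 × r_3 = ((1)·(-1.1926) - (0)·(0), (0)·(0) - (-0.1926)·(-1.1926), (-0.1926)·(0) - (1)·(0)) ≈ (-1.1926, -0.2297, 0).
  Rescale (multiply by -1 so the first nonzero entry is positive): u = (1.1926, 0.2297, 0).
  ||u|| = √((1.1926)² + (0.2297)² + (0)²) = √(1.475) ≈ 1.2145,  v_1 = u/||u|| ≈ (0.982, 0.1891, 0) (||v_1|| = 1).

λ_1 = 9.1926,  λ_2 = 8,  λ_3 = 3.8074;  v_1 ≈ (0.982, 0.1891, 0)


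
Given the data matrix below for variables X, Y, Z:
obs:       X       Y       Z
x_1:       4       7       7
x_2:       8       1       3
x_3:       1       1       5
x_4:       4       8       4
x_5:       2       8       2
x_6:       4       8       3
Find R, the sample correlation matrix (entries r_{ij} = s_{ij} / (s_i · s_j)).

Step 1 — column means:
  mean(X) = (4 + 8 + 1 + 4 + 2 + 4) / 6 = 23/6 = 3.8333
  mean(Y) = (7 + 1 + 1 + 8 + 8 + 8) / 6 = 33/6 = 5.5
  mean(Z) = (7 + 3 + 5 + 4 + 2 + 3) / 6 = 24/6 = 4

Step 2 — sample variances and covariances s[i,j] = (1/(n-1)) · Σ_k (x_{k,i} - mean_i) · (x_{k,j} - mean_j), with n-1 = 5:
  s[X,X] = ((0.1667)·(0.1667) + (4.1667)·(4.1667) + (-2.8333)·(-2.8333) + (0.1667)·(0.1667) + (-1.8333)·(-1.8333) + (0.1667)·(0.1667)) / 5 = 28.8333/5 = 5.7667
  s[X,Y] = ((0.1667)·(1.5) + (4.1667)·(-4.5) + (-2.8333)·(-4.5) + (0.1667)·(2.5) + (-1.8333)·(2.5) + (0.1667)·(2.5)) / 5 = -9.5/5 = -1.9
  s[X,Z] = ((0.1667)·(3) + (4.1667)·(-1) + (-2.8333)·(1) + (0.1667)·(0) + (-1.8333)·(-2) + (0.1667)·(-1)) / 5 = -3/5 = -0.6
  s[Y,Y] = ((1.5)·(1.5) + (-4.5)·(-4.5) + (-4.5)·(-4.5) + (2.5)·(2.5) + (2.5)·(2.5) + (2.5)·(2.5)) / 5 = 61.5/5 = 12.3
  s[Y,Z] = ((1.5)·(3) + (-4.5)·(-1) + (-4.5)·(1) + (2.5)·(0) + (2.5)·(-2) + (2.5)·(-1)) / 5 = -3/5 = -0.6
  s[Z,Z] = ((3)·(3) + (-1)·(-1) + (1)·(1) + (0)·(0) + (-2)·(-2) + (-1)·(-1)) / 5 = 16/5 = 3.2
  Sample standard deviations s_i = √(s[i,i]):
  s(X) = √(5.7667) = 2.4014
  s(Y) = √(12.3) = 3.5071
  s(Z) = √(3.2) = 1.7889

Step 3 — r_{ij} = s_{ij} / (s_i · s_j):
  r[X,X] = 1 (diagonal).
  r[X,Y] = -1.9 / (2.4014 · 3.5071) = -1.9 / 8.422 = -0.2256
  r[X,Z] = -0.6 / (2.4014 · 1.7889) = -0.6 / 4.2957 = -0.1397
  r[Y,Y] = 1 (diagonal).
  r[Y,Z] = -0.6 / (3.5071 · 1.7889) = -0.6 / 6.2738 = -0.0956
  r[Z,Z] = 1 (diagonal).

R is symmetric with unit diagonal. Assembling:

R = [[1, -0.2256, -0.1397],
 [-0.2256, 1, -0.0956],
 [-0.1397, -0.0956, 1]]


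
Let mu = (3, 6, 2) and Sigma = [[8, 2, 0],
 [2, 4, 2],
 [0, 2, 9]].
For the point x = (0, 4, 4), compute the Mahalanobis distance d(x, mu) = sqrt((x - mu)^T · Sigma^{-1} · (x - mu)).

Step 1 — centre the observation: (x - mu) = (-3, -2, 2).

Step 2 — invert Sigma (cofactor / det for 3×3, or solve directly):
  Sigma^{-1} = [[0.1455, -0.0818, 0.0182],
 [-0.0818, 0.3273, -0.0727],
 [0.0182, -0.0727, 0.1273]].

Step 3 — form the quadratic (x - mu)^T · Sigma^{-1} · (x - mu):
  Sigma^{-1} · (x - mu) = (-0.2364, -0.5545, 0.3455).
  (x - mu)^T · [Sigma^{-1} · (x - mu)] = (-3)·(-0.2364) + (-2)·(-0.5545) + (2)·(0.3455) = 2.5091.

Step 4 — take square root: d = √(2.5091) ≈ 1.584.

d(x, mu) = √(2.5091) ≈ 1.584


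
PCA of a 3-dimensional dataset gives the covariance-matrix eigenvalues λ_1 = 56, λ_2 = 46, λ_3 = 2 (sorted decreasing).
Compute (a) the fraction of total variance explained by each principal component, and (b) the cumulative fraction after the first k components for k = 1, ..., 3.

Step 1 — total variance = trace(Sigma) = Σ λ_i = 56 + 46 + 2 = 104.

Step 2 — fraction explained by component i = λ_i / Σ λ:
  PC1: 56/104 = 0.5385
  PC2: 46/104 = 0.4423
  PC3: 2/104 = 0.0192

Step 3 — cumulative fraction after k components = (λ_1 + ... + λ_k) / Σ λ:
  k = 1: 56/104 = 0.5385
  k = 2: (56 + 46)/104 = 102/104 = 0.9808
  k = 3: (56 + 46 + 2)/104 = 104/104 = 1

Summary (fraction, with percent):

explained: PC1 0.5385 (53.85%), PC2 0.4423 (44.23%), PC3 0.0192 (1.92%);  cumulative: 0.5385, 0.9808, 1


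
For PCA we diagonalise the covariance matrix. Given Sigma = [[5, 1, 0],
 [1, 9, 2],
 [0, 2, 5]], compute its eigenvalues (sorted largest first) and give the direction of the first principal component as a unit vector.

Step 1 — characteristic polynomial p(λ) = det(λI - Sigma) = λ³ - tr·λ² + c_1·λ - det, where tr = trace, c_1 = sum of the principal 2×2 minors, det = det(Sigma):
  tr = 5 + 9 + 5 = 19,
  c_1 = (5·9 - (1)²) + (5·5 - (0)²) + (9·5 - (2)²) = 44 + 25 + 41 = 110,
  det = 5·(9·5 - (2)²) - (1)·((1)·5 - (2)·(0)) + (0)·((1)·(2) - 9·(0)) = 5·(41) - (1)·(5) + (0)·(2) = 200.
  So p(λ) = λ³ - 19λ² + 110λ - 200.
Step 2 — look for an integer root (rational root theorem: any rational root is an integer divisor of 200). Testing λ = 4:
  p(4) = 64 - 304 + 440 - 200 = 0  ✓
  Dividing out (λ - 4): p(λ) = (λ - 4)(λ² - 15λ + 50).
Step 3 — remaining eigenvalues from the quadratic λ² - 15λ + 50 = 0:
  Δ = 15² - 4·50 = 225 - 200 = 25,  λ = (15 ± √25)/2 = (15 ± 5)/2 = 10 or 5.
  Sorted: λ_1 = 10,  λ_2 = 5,  λ_3 = 4  (check: sum = 19 = tr ✓).

Step 4 — unit eigenvector for λ_1 = 10: v spans the null space of (Sigma - λ_1 I), whose rows are
  r_1 = (-5, 1, 0),  r_2 = (1, -1, 2),  r_3 = (0, 2, -5).
  v is orthogonal to every row, so take v ∝ r_1 × r_2 = ((1)·(2) - (0)·(-1), (0)·(1) - (-5)·(2), (-5)·(-1) - (1)·(1)) = (2, 10, 4).
  Rescale (divide by 2): u = (1, 5, 2).
  ||u|| = √((1)² + (5)² + (2)²) = √(30) ≈ 5.4772,  v_1 = u/||u|| ≈ (0.1826, 0.9129, 0.3651) (||v_1|| = 1).

λ_1 = 10,  λ_2 = 5,  λ_3 = 4;  v_1 ≈ (0.1826, 0.9129, 0.3651)


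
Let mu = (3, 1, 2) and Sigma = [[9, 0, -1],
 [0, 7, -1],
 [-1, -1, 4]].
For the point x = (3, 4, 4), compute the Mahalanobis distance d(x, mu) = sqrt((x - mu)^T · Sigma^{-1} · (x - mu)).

Step 1 — centre the observation: (x - mu) = (0, 3, 2).

Step 2 — invert Sigma (cofactor / det for 3×3, or solve directly):
  Sigma^{-1} = [[0.1144, 0.0042, 0.0297],
 [0.0042, 0.1483, 0.0381],
 [0.0297, 0.0381, 0.2669]].

Step 3 — form the quadratic (x - mu)^T · Sigma^{-1} · (x - mu):
  Sigma^{-1} · (x - mu) = (0.072, 0.5212, 0.6483).
  (x - mu)^T · [Sigma^{-1} · (x - mu)] = (0)·(0.072) + (3)·(0.5212) + (2)·(0.6483) = 2.8602.

Step 4 — take square root: d = √(2.8602) ≈ 1.6912.

d(x, mu) = √(2.8602) ≈ 1.6912


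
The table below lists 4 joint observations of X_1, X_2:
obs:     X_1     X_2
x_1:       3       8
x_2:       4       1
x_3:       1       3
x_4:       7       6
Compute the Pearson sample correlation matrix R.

Step 1 — column means:
  mean(X_1) = (3 + 4 + 1 + 7) / 4 = 15/4 = 3.75
  mean(X_2) = (8 + 1 + 3 + 6) / 4 = 18/4 = 4.5

Step 2 — sample variances and covariances s[i,j] = (1/(n-1)) · Σ_k (x_{k,i} - mean_i) · (x_{k,j} - mean_j), with n-1 = 3:
  s[X_1,X_1] = ((-0.75)·(-0.75) + (0.25)·(0.25) + (-2.75)·(-2.75) + (3.25)·(3.25)) / 3 = 18.75/3 = 6.25
  s[X_1,X_2] = ((-0.75)·(3.5) + (0.25)·(-3.5) + (-2.75)·(-1.5) + (3.25)·(1.5)) / 3 = 5.5/3 = 1.8333
  s[X_2,X_2] = ((3.5)·(3.5) + (-3.5)·(-3.5) + (-1.5)·(-1.5) + (1.5)·(1.5)) / 3 = 29/3 = 9.6667
  Sample standard deviations s_i = √(s[i,i]):
  s(X_1) = √(6.25) = 2.5
  s(X_2) = √(9.6667) = 3.1091

Step 3 — r_{ij} = s_{ij} / (s_i · s_j):
  r[X_1,X_1] = 1 (diagonal).
  r[X_1,X_2] = 1.8333 / (2.5 · 3.1091) = 1.8333 / 7.7728 = 0.2359
  r[X_2,X_2] = 1 (diagonal).

R is symmetric with unit diagonal. Assembling:

R = [[1, 0.2359],
 [0.2359, 1]]


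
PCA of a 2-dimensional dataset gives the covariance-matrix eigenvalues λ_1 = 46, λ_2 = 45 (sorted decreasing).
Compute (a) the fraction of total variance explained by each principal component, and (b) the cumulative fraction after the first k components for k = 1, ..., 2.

Step 1 — total variance = trace(Sigma) = Σ λ_i = 46 + 45 = 91.

Step 2 — fraction explained by component i = λ_i / Σ λ:
  PC1: 46/91 = 0.5055
  PC2: 45/91 = 0.4945

Step 3 — cumulative fraction after k components = (λ_1 + ... + λ_k) / Σ λ:
  k = 1: 46/91 = 0.5055
  k = 2: (46 + 45)/91 = 91/91 = 1

Summary (fraction, with percent):

explained: PC1 0.5055 (50.55%), PC2 0.4945 (49.45%);  cumulative: 0.5055, 1


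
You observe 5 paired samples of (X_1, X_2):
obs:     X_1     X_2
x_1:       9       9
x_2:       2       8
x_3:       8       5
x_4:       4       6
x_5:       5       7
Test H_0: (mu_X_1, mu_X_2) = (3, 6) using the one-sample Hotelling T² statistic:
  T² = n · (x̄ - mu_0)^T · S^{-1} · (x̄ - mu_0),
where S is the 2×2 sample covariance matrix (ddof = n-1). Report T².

Step 1 — sample mean vector:
  mean(X_1) = (9 + 2 + 8 + 4 + 5) / 5 = 28/5 = 5.6
  mean(X_2) = (9 + 8 + 5 + 6 + 7) / 5 = 35/5 = 7
  x̄ = (5.6, 7),  deviation x̄ - mu_0 = (5.6, 7) - (3, 6) = (2.6, 1).

Step 2 — sample covariance matrix, S[i,j] = (1/(n-1)) · Σ_k (x_{k,i} - mean_i) · (x_{k,j} - mean_j), divisor n-1 = 4:
  S[X_1,X_1] = ((3.4)·(3.4) + (-3.6)·(-3.6) + (2.4)·(2.4) + (-1.6)·(-1.6) + (-0.6)·(-0.6)) / 4 = 33.2/4 = 8.3
  S[X_1,X_2] = ((3.4)·(2) + (-3.6)·(1) + (2.4)·(-2) + (-1.6)·(-1) + (-0.6)·(0)) / 4 = 0/4 = 0
  S[X_2,X_2] = ((2)·(2) + (1)·(1) + (-2)·(-2) + (-1)·(-1) + (0)·(0)) / 4 = 10/4 = 2.5
  S = [[8.3, 0],
 [0, 2.5]].

Step 3 — invert S. det(S) = 8.3·2.5 - (0)² = 20.75.
  S^{-1} = (1/det) · [[d, -b], [-b, a]] = [[0.1205, 0],
 [0, 0.4]].

Step 4 — quadratic form (x̄ - mu_0)^T · S^{-1} · (x̄ - mu_0):
  S^{-1} · (x̄ - mu_0) = (0.3133, 0.4),
  (x̄ - mu_0)^T · [...] = (2.6)·(0.3133) + (1)·(0.4) = 1.2145.

Step 5 — scale by n: T² = 5 · 1.2145 = 6.0723.

T² ≈ 6.0723


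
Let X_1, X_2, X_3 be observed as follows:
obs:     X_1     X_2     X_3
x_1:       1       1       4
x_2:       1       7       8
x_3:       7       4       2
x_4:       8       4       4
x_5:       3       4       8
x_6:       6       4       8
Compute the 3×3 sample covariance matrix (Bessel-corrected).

Step 1 — column means:
  mean(X_1) = (1 + 1 + 7 + 8 + 3 + 6) / 6 = 26/6 = 4.3333
  mean(X_2) = (1 + 7 + 4 + 4 + 4 + 4) / 6 = 24/6 = 4
  mean(X_3) = (4 + 8 + 2 + 4 + 8 + 8) / 6 = 34/6 = 5.6667

Step 2 — sample covariance S[i,j] = (1/(n-1)) · Σ_k (x_{k,i} - mean_i) · (x_{k,j} - mean_j), with n-1 = 5.
  S[X_1,X_1] = ((-3.3333)·(-3.3333) + (-3.3333)·(-3.3333) + (2.6667)·(2.6667) + (3.6667)·(3.6667) + (-1.3333)·(-1.3333) + (1.6667)·(1.6667)) / 5 = 47.3333/5 = 9.4667
  S[X_1,X_2] = ((-3.3333)·(-3) + (-3.3333)·(3) + (2.6667)·(0) + (3.6667)·(0) + (-1.3333)·(0) + (1.6667)·(0)) / 5 = 0/5 = 0
  S[X_1,X_3] = ((-3.3333)·(-1.6667) + (-3.3333)·(2.3333) + (2.6667)·(-3.6667) + (3.6667)·(-1.6667) + (-1.3333)·(2.3333) + (1.6667)·(2.3333)) / 5 = -17.3333/5 = -3.4667
  S[X_2,X_2] = ((-3)·(-3) + (3)·(3) + (0)·(0) + (0)·(0) + (0)·(0) + (0)·(0)) / 5 = 18/5 = 3.6
  S[X_2,X_3] = ((-3)·(-1.6667) + (3)·(2.3333) + (0)·(-3.6667) + (0)·(-1.6667) + (0)·(2.3333) + (0)·(2.3333)) / 5 = 12/5 = 2.4
  S[X_3,X_3] = ((-1.6667)·(-1.6667) + (2.3333)·(2.3333) + (-3.6667)·(-3.6667) + (-1.6667)·(-1.6667) + (2.3333)·(2.3333) + (2.3333)·(2.3333)) / 5 = 35.3333/5 = 7.0667

S is symmetric (S[j,i] = S[i,j]). Assembling:

S = [[9.4667, 0, -3.4667],
 [0, 3.6, 2.4],
 [-3.4667, 2.4, 7.0667]]


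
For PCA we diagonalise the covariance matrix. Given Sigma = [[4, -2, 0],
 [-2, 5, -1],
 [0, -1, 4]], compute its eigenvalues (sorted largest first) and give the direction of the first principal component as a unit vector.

Step 1 — characteristic polynomial p(λ) = det(λI - Sigma) = λ³ - tr·λ² + c_1·λ - det, where tr = trace, c_1 = sum of the principal 2×2 minors, det = det(Sigma):
  tr = 4 + 5 + 4 = 13,
  c_1 = (4·5 - (-2)²) + (4·4 - (0)²) + (5·4 - (-1)²) = 16 + 16 + 19 = 51,
  det = 4·(5·4 - (-1)²) - (-2)·((-2)·4 - (-1)·(0)) + (0)·((-2)·(-1) - 5·(0)) = 4·(19) - (-2)·(-8) + (0)·(2) = 60.
  So p(λ) = λ³ - 13λ² + 51λ - 60.
Step 2 — look for an integer root (rational root theorem: any rational root is an integer divisor of 60). Testing λ = 4:
  p(4) = 64 - 208 + 204 - 60 = 0  ✓
  Dividing out (λ - 4): p(λ) = (λ - 4)(λ² - 9λ + 15).
Step 3 — remaining eigenvalues from the quadratic λ² - 9λ + 15 = 0:
  Δ = 9² - 4·15 = 81 - 60 = 21,  λ = (9 ± √21)/2 = (9 ± 4.5826)/2 ≈ 6.7913 or 2.2087.
  Sorted: λ_1 = 6.7913,  λ_2 = 4,  λ_3 = 2.2087  (check: sum = 13 = tr ✓).

Step 4 — unit eigenvector for λ_1 ≈ 6.7913: v spans the null space of (Sigma - λ_1 I), whose rows are
  r_1 = (-2.7913, -2, 0),  r_2 = (-2, -1.7913, -1),  r_3 = (0, -1, -2.7913).
  v is orthogonal to every row, so take v ∝ r_1 × r_2 = ((-2)·(-1) - (0)·(-1.7913), (0)·(-2) - (-2.7913)·(-1), (-2.7913)·(-1.7913) - (-2)·(-2)) ≈ (2, -2.7913, 1).
  Let u = (2, -2.7913, 1).
  ||u|| = √((2)² + (-2.7913)² + (1)²) = √(12.7913) ≈ 3.5765,  v_1 = u/||u|| ≈ (0.5592, -0.7805, 0.2796) (||v_1|| = 1).

λ_1 = 6.7913,  λ_2 = 4,  λ_3 = 2.2087;  v_1 ≈ (0.5592, -0.7805, 0.2796)


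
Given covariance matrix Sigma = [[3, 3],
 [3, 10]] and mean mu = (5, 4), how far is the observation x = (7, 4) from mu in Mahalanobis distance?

Step 1 — centre the observation: (x - mu) = (2, 0).

Step 2 — invert Sigma. det(Sigma) = 3·10 - (3)² = 21.
  Sigma^{-1} = (1/det) · [[d, -b], [-b, a]] = [[0.4762, -0.1429],
 [-0.1429, 0.1429]].

Step 3 — form the quadratic (x - mu)^T · Sigma^{-1} · (x - mu):
  Sigma^{-1} · (x - mu) = (0.9524, -0.2857).
  (x - mu)^T · [Sigma^{-1} · (x - mu)] = (2)·(0.9524) + (0)·(-0.2857) = 1.9048.

Step 4 — take square root: d = √(1.9048) ≈ 1.3801.

d(x, mu) = √(1.9048) ≈ 1.3801


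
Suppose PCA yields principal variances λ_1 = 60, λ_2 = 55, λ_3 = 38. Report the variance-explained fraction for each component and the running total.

Step 1 — total variance = trace(Sigma) = Σ λ_i = 60 + 55 + 38 = 153.

Step 2 — fraction explained by component i = λ_i / Σ λ:
  PC1: 60/153 = 0.3922
  PC2: 55/153 = 0.3595
  PC3: 38/153 = 0.2484

Step 3 — cumulative fraction after k components = (λ_1 + ... + λ_k) / Σ λ:
  k = 1: 60/153 = 0.3922
  k = 2: (60 + 55)/153 = 115/153 = 0.7516
  k = 3: (60 + 55 + 38)/153 = 153/153 = 1

Summary (fraction, with percent):

explained: PC1 0.3922 (39.22%), PC2 0.3595 (35.95%), PC3 0.2484 (24.84%);  cumulative: 0.3922, 0.7516, 1


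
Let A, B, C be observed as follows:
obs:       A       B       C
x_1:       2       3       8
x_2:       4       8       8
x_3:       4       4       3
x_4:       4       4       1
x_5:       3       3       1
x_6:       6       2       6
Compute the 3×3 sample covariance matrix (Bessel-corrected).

Step 1 — column means:
  mean(A) = (2 + 4 + 4 + 4 + 3 + 6) / 6 = 23/6 = 3.8333
  mean(B) = (3 + 8 + 4 + 4 + 3 + 2) / 6 = 24/6 = 4
  mean(C) = (8 + 8 + 3 + 1 + 1 + 6) / 6 = 27/6 = 4.5

Step 2 — sample covariance S[i,j] = (1/(n-1)) · Σ_k (x_{k,i} - mean_i) · (x_{k,j} - mean_j), with n-1 = 5.
  S[A,A] = ((-1.8333)·(-1.8333) + (0.1667)·(0.1667) + (0.1667)·(0.1667) + (0.1667)·(0.1667) + (-0.8333)·(-0.8333) + (2.1667)·(2.1667)) / 5 = 8.8333/5 = 1.7667
  S[A,B] = ((-1.8333)·(-1) + (0.1667)·(4) + (0.1667)·(0) + (0.1667)·(0) + (-0.8333)·(-1) + (2.1667)·(-2)) / 5 = -1/5 = -0.2
  S[A,C] = ((-1.8333)·(3.5) + (0.1667)·(3.5) + (0.1667)·(-1.5) + (0.1667)·(-3.5) + (-0.8333)·(-3.5) + (2.1667)·(1.5)) / 5 = -0.5/5 = -0.1
  S[B,B] = ((-1)·(-1) + (4)·(4) + (0)·(0) + (0)·(0) + (-1)·(-1) + (-2)·(-2)) / 5 = 22/5 = 4.4
  S[B,C] = ((-1)·(3.5) + (4)·(3.5) + (0)·(-1.5) + (0)·(-3.5) + (-1)·(-3.5) + (-2)·(1.5)) / 5 = 11/5 = 2.2
  S[C,C] = ((3.5)·(3.5) + (3.5)·(3.5) + (-1.5)·(-1.5) + (-3.5)·(-3.5) + (-3.5)·(-3.5) + (1.5)·(1.5)) / 5 = 53.5/5 = 10.7

S is symmetric (S[j,i] = S[i,j]). Assembling:

S = [[1.7667, -0.2, -0.1],
 [-0.2, 4.4, 2.2],
 [-0.1, 2.2, 10.7]]


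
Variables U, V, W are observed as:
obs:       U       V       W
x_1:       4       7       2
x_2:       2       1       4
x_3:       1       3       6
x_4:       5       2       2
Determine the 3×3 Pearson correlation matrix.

Step 1 — column means:
  mean(U) = (4 + 2 + 1 + 5) / 4 = 12/4 = 3
  mean(V) = (7 + 1 + 3 + 2) / 4 = 13/4 = 3.25
  mean(W) = (2 + 4 + 6 + 2) / 4 = 14/4 = 3.5

Step 2 — sample variances and covariances s[i,j] = (1/(n-1)) · Σ_k (x_{k,i} - mean_i) · (x_{k,j} - mean_j), with n-1 = 3:
  s[U,U] = ((1)·(1) + (-1)·(-1) + (-2)·(-2) + (2)·(2)) / 3 = 10/3 = 3.3333
  s[U,V] = ((1)·(3.75) + (-1)·(-2.25) + (-2)·(-0.25) + (2)·(-1.25)) / 3 = 4/3 = 1.3333
  s[U,W] = ((1)·(-1.5) + (-1)·(0.5) + (-2)·(2.5) + (2)·(-1.5)) / 3 = -10/3 = -3.3333
  s[V,V] = ((3.75)·(3.75) + (-2.25)·(-2.25) + (-0.25)·(-0.25) + (-1.25)·(-1.25)) / 3 = 20.75/3 = 6.9167
  s[V,W] = ((3.75)·(-1.5) + (-2.25)·(0.5) + (-0.25)·(2.5) + (-1.25)·(-1.5)) / 3 = -5.5/3 = -1.8333
  s[W,W] = ((-1.5)·(-1.5) + (0.5)·(0.5) + (2.5)·(2.5) + (-1.5)·(-1.5)) / 3 = 11/3 = 3.6667
  Sample standard deviations s_i = √(s[i,i]):
  s(U) = √(3.3333) = 1.8257
  s(V) = √(6.9167) = 2.63
  s(W) = √(3.6667) = 1.9149

Step 3 — r_{ij} = s_{ij} / (s_i · s_j):
  r[U,U] = 1 (diagonal).
  r[U,V] = 1.3333 / (1.8257 · 2.63) = 1.3333 / 4.8016 = 0.2777
  r[U,W] = -3.3333 / (1.8257 · 1.9149) = -3.3333 / 3.496 = -0.9535
  r[V,V] = 1 (diagonal).
  r[V,W] = -1.8333 / (2.63 · 1.9149) = -1.8333 / 5.036 = -0.364
  r[W,W] = 1 (diagonal).

R is symmetric with unit diagonal. Assembling:

R = [[1, 0.2777, -0.9535],
 [0.2777, 1, -0.364],
 [-0.9535, -0.364, 1]]


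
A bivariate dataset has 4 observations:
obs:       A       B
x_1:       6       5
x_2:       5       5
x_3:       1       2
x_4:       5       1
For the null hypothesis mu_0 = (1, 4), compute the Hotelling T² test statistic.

Step 1 — sample mean vector:
  mean(A) = (6 + 5 + 1 + 5) / 4 = 17/4 = 4.25
  mean(B) = (5 + 5 + 2 + 1) / 4 = 13/4 = 3.25
  x̄ = (4.25, 3.25),  deviation x̄ - mu_0 = (4.25, 3.25) - (1, 4) = (3.25, -0.75).

Step 2 — sample covariance matrix, S[i,j] = (1/(n-1)) · Σ_k (x_{k,i} - mean_i) · (x_{k,j} - mean_j), divisor n-1 = 3:
  S[A,A] = ((1.75)·(1.75) + (0.75)·(0.75) + (-3.25)·(-3.25) + (0.75)·(0.75)) / 3 = 14.75/3 = 4.9167
  S[A,B] = ((1.75)·(1.75) + (0.75)·(1.75) + (-3.25)·(-1.25) + (0.75)·(-2.25)) / 3 = 6.75/3 = 2.25
  S[B,B] = ((1.75)·(1.75) + (1.75)·(1.75) + (-1.25)·(-1.25) + (-2.25)·(-2.25)) / 3 = 12.75/3 = 4.25
  S = [[4.9167, 2.25],
 [2.25, 4.25]].

Step 3 — invert S. det(S) = 4.9167·4.25 - (2.25)² = 15.8333.
  S^{-1} = (1/det) · [[d, -b], [-b, a]] = [[0.2684, -0.1421],
 [-0.1421, 0.3105]].

Step 4 — quadratic form (x̄ - mu_0)^T · S^{-1} · (x̄ - mu_0):
  S^{-1} · (x̄ - mu_0) = (0.9789, -0.6947),
  (x̄ - mu_0)^T · [...] = (3.25)·(0.9789) + (-0.75)·(-0.6947) = 3.7026.

Step 5 — scale by n: T² = 4 · 3.7026 = 14.8105.

T² ≈ 14.8105


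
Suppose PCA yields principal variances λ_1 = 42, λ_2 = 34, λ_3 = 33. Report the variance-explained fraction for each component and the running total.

Step 1 — total variance = trace(Sigma) = Σ λ_i = 42 + 34 + 33 = 109.

Step 2 — fraction explained by component i = λ_i / Σ λ:
  PC1: 42/109 = 0.3853
  PC2: 34/109 = 0.3119
  PC3: 33/109 = 0.3028

Step 3 — cumulative fraction after k components = (λ_1 + ... + λ_k) / Σ λ:
  k = 1: 42/109 = 0.3853
  k = 2: (42 + 34)/109 = 76/109 = 0.6972
  k = 3: (42 + 34 + 33)/109 = 109/109 = 1

Summary (fraction, with percent):

explained: PC1 0.3853 (38.53%), PC2 0.3119 (31.19%), PC3 0.3028 (30.28%);  cumulative: 0.3853, 0.6972, 1


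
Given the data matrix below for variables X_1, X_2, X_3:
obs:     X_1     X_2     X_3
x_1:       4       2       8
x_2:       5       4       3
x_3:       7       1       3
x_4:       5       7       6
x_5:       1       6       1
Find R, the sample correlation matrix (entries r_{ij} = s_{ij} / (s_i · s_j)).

Step 1 — column means:
  mean(X_1) = (4 + 5 + 7 + 5 + 1) / 5 = 22/5 = 4.4
  mean(X_2) = (2 + 4 + 1 + 7 + 6) / 5 = 20/5 = 4
  mean(X_3) = (8 + 3 + 3 + 6 + 1) / 5 = 21/5 = 4.2

Step 2 — sample variances and covariances s[i,j] = (1/(n-1)) · Σ_k (x_{k,i} - mean_i) · (x_{k,j} - mean_j), with n-1 = 4:
  s[X_1,X_1] = ((-0.4)·(-0.4) + (0.6)·(0.6) + (2.6)·(2.6) + (0.6)·(0.6) + (-3.4)·(-3.4)) / 4 = 19.2/4 = 4.8
  s[X_1,X_2] = ((-0.4)·(-2) + (0.6)·(0) + (2.6)·(-3) + (0.6)·(3) + (-3.4)·(2)) / 4 = -12/4 = -3
  s[X_1,X_3] = ((-0.4)·(3.8) + (0.6)·(-1.2) + (2.6)·(-1.2) + (0.6)·(1.8) + (-3.4)·(-3.2)) / 4 = 6.6/4 = 1.65
  s[X_2,X_2] = ((-2)·(-2) + (0)·(0) + (-3)·(-3) + (3)·(3) + (2)·(2)) / 4 = 26/4 = 6.5
  s[X_2,X_3] = ((-2)·(3.8) + (0)·(-1.2) + (-3)·(-1.2) + (3)·(1.8) + (2)·(-3.2)) / 4 = -5/4 = -1.25
  s[X_3,X_3] = ((3.8)·(3.8) + (-1.2)·(-1.2) + (-1.2)·(-1.2) + (1.8)·(1.8) + (-3.2)·(-3.2)) / 4 = 30.8/4 = 7.7
  Sample standard deviations s_i = √(s[i,i]):
  s(X_1) = √(4.8) = 2.1909
  s(X_2) = √(6.5) = 2.5495
  s(X_3) = √(7.7) = 2.7749

Step 3 — r_{ij} = s_{ij} / (s_i · s_j):
  r[X_1,X_1] = 1 (diagonal).
  r[X_1,X_2] = -3 / (2.1909 · 2.5495) = -3 / 5.5857 = -0.5371
  r[X_1,X_3] = 1.65 / (2.1909 · 2.7749) = 1.65 / 6.0795 = 0.2714
  r[X_2,X_2] = 1 (diagonal).
  r[X_2,X_3] = -1.25 / (2.5495 · 2.7749) = -1.25 / 7.0746 = -0.1767
  r[X_3,X_3] = 1 (diagonal).

R is symmetric with unit diagonal. Assembling:

R = [[1, -0.5371, 0.2714],
 [-0.5371, 1, -0.1767],
 [0.2714, -0.1767, 1]]


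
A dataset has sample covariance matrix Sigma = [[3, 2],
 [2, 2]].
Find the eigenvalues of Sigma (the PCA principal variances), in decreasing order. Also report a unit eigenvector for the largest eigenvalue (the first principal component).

Step 1 — characteristic polynomial of 2×2 Sigma:
  det(Sigma - λI) = λ² - trace · λ + det = 0.
  trace = 3 + 2 = 5, det = 3·2 - (2)² = 2.
Step 2 — discriminant:
  Δ = trace² - 4·det = 25 - 8 = 17.
Step 3 — eigenvalues:
  λ = (trace ± √Δ)/2 = (5 ± 4.1231)/2,
  λ_1 = 4.5616,  λ_2 = 0.4384.

Step 4 — unit eigenvector for λ_1: solve (Sigma - λ_1 I)v = 0. First row:
  (3 - 4.5616)·v_x + (2)·v_y = 0, i.e. (-1.5616)·v_x + (2)·v_y = 0,
  so v ∝ (b, λ_1 - a) = (2, 1.5616) = u.
  ||u|| = √((2)² + (1.5616)²) = √(6.4384) ≈ 2.5374,
  v_1 = u/||u|| ≈ (0.7882, 0.6154) (||v_1|| = 1).

λ_1 = 4.5616,  λ_2 = 0.4384;  v_1 ≈ (0.7882, 0.6154)


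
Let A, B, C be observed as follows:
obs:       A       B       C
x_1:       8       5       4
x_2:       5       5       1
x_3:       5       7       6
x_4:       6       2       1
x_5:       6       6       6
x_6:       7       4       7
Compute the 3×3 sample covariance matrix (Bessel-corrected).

Step 1 — column means:
  mean(A) = (8 + 5 + 5 + 6 + 6 + 7) / 6 = 37/6 = 6.1667
  mean(B) = (5 + 5 + 7 + 2 + 6 + 4) / 6 = 29/6 = 4.8333
  mean(C) = (4 + 1 + 6 + 1 + 6 + 7) / 6 = 25/6 = 4.1667

Step 2 — sample covariance S[i,j] = (1/(n-1)) · Σ_k (x_{k,i} - mean_i) · (x_{k,j} - mean_j), with n-1 = 5.
  S[A,A] = ((1.8333)·(1.8333) + (-1.1667)·(-1.1667) + (-1.1667)·(-1.1667) + (-0.1667)·(-0.1667) + (-0.1667)·(-0.1667) + (0.8333)·(0.8333)) / 5 = 6.8333/5 = 1.3667
  S[A,B] = ((1.8333)·(0.1667) + (-1.1667)·(0.1667) + (-1.1667)·(2.1667) + (-0.1667)·(-2.8333) + (-0.1667)·(1.1667) + (0.8333)·(-0.8333)) / 5 = -2.8333/5 = -0.5667
  S[A,C] = ((1.8333)·(-0.1667) + (-1.1667)·(-3.1667) + (-1.1667)·(1.8333) + (-0.1667)·(-3.1667) + (-0.1667)·(1.8333) + (0.8333)·(2.8333)) / 5 = 3.8333/5 = 0.7667
  S[B,B] = ((0.1667)·(0.1667) + (0.1667)·(0.1667) + (2.1667)·(2.1667) + (-2.8333)·(-2.8333) + (1.1667)·(1.1667) + (-0.8333)·(-0.8333)) / 5 = 14.8333/5 = 2.9667
  S[B,C] = ((0.1667)·(-0.1667) + (0.1667)·(-3.1667) + (2.1667)·(1.8333) + (-2.8333)·(-3.1667) + (1.1667)·(1.8333) + (-0.8333)·(2.8333)) / 5 = 12.1667/5 = 2.4333
  S[C,C] = ((-0.1667)·(-0.1667) + (-3.1667)·(-3.1667) + (1.8333)·(1.8333) + (-3.1667)·(-3.1667) + (1.8333)·(1.8333) + (2.8333)·(2.8333)) / 5 = 34.8333/5 = 6.9667

S is symmetric (S[j,i] = S[i,j]). Assembling:

S = [[1.3667, -0.5667, 0.7667],
 [-0.5667, 2.9667, 2.4333],
 [0.7667, 2.4333, 6.9667]]


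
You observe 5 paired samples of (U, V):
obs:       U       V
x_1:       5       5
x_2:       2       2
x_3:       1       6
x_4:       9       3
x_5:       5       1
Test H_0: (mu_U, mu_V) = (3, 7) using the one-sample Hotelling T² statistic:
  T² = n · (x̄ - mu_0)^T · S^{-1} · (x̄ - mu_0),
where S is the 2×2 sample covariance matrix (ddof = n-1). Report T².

Step 1 — sample mean vector:
  mean(U) = (5 + 2 + 1 + 9 + 5) / 5 = 22/5 = 4.4
  mean(V) = (5 + 2 + 6 + 3 + 1) / 5 = 17/5 = 3.4
  x̄ = (4.4, 3.4),  deviation x̄ - mu_0 = (4.4, 3.4) - (3, 7) = (1.4, -3.6).

Step 2 — sample covariance matrix, S[i,j] = (1/(n-1)) · Σ_k (x_{k,i} - mean_i) · (x_{k,j} - mean_j), divisor n-1 = 4:
  S[U,U] = ((0.6)·(0.6) + (-2.4)·(-2.4) + (-3.4)·(-3.4) + (4.6)·(4.6) + (0.6)·(0.6)) / 4 = 39.2/4 = 9.8
  S[U,V] = ((0.6)·(1.6) + (-2.4)·(-1.4) + (-3.4)·(2.6) + (4.6)·(-0.4) + (0.6)·(-2.4)) / 4 = -7.8/4 = -1.95
  S[V,V] = ((1.6)·(1.6) + (-1.4)·(-1.4) + (2.6)·(2.6) + (-0.4)·(-0.4) + (-2.4)·(-2.4)) / 4 = 17.2/4 = 4.3
  S = [[9.8, -1.95],
 [-1.95, 4.3]].

Step 3 — invert S. det(S) = 9.8·4.3 - (-1.95)² = 38.3375.
  S^{-1} = (1/det) · [[d, -b], [-b, a]] = [[0.1122, 0.0509],
 [0.0509, 0.2556]].

Step 4 — quadratic form (x̄ - mu_0)^T · S^{-1} · (x̄ - mu_0):
  S^{-1} · (x̄ - mu_0) = (-0.0261, -0.849),
  (x̄ - mu_0)^T · [...] = (1.4)·(-0.0261) + (-3.6)·(-0.849) = 3.02.

Step 5 — scale by n: T² = 5 · 3.02 = 15.1001.

T² ≈ 15.1001


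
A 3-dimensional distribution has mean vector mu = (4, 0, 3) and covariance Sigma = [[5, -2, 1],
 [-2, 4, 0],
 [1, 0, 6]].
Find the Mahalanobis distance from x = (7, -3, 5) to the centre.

Step 1 — centre the observation: (x - mu) = (3, -3, 2).

Step 2 — invert Sigma (cofactor / det for 3×3, or solve directly):
  Sigma^{-1} = [[0.2609, 0.1304, -0.0435],
 [0.1304, 0.3152, -0.0217],
 [-0.0435, -0.0217, 0.1739]].

Step 3 — form the quadratic (x - mu)^T · Sigma^{-1} · (x - mu):
  Sigma^{-1} · (x - mu) = (0.3043, -0.5978, 0.2826).
  (x - mu)^T · [Sigma^{-1} · (x - mu)] = (3)·(0.3043) + (-3)·(-0.5978) + (2)·(0.2826) = 3.2717.

Step 4 — take square root: d = √(3.2717) ≈ 1.8088.

d(x, mu) = √(3.2717) ≈ 1.8088


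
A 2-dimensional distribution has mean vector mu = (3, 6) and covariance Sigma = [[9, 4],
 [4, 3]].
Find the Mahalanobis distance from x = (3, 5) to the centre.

Step 1 — centre the observation: (x - mu) = (0, -1).

Step 2 — invert Sigma. det(Sigma) = 9·3 - (4)² = 11.
  Sigma^{-1} = (1/det) · [[d, -b], [-b, a]] = [[0.2727, -0.3636],
 [-0.3636, 0.8182]].

Step 3 — form the quadratic (x - mu)^T · Sigma^{-1} · (x - mu):
  Sigma^{-1} · (x - mu) = (0.3636, -0.8182).
  (x - mu)^T · [Sigma^{-1} · (x - mu)] = (0)·(0.3636) + (-1)·(-0.8182) = 0.8182.

Step 4 — take square root: d = √(0.8182) ≈ 0.9045.

d(x, mu) = √(0.8182) ≈ 0.9045


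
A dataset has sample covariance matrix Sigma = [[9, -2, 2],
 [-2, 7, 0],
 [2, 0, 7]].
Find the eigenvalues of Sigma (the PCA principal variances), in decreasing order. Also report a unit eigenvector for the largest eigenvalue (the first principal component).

Step 1 — characteristic polynomial p(λ) = det(λI - Sigma) = λ³ - tr·λ² + c_1·λ - det, where tr = trace, c_1 = sum of the principal 2×2 minors, det = det(Sigma):
  tr = 9 + 7 + 7 = 23,
  c_1 = (9·7 - (-2)²) + (9·7 - (2)²) + (7·7 - (0)²) = 59 + 59 + 49 = 167,
  det = 9·(7·7 - (0)²) - (-2)·((-2)·7 - (0)·(2)) + (2)·((-2)·(0) - 7·(2)) = 9·(49) - (-2)·(-14) + (2)·(-14) = 385.
  So p(λ) = λ³ - 23λ² + 167λ - 385.
Step 2 — look for an integer root (rational root theorem: any rational root is an integer divisor of 385). Testing λ = 5:
  p(5) = 125 - 575 + 835 - 385 = 0  ✓
  Dividing out (λ - 5): p(λ) = (λ - 5)(λ² - 18λ + 77).
Step 3 — remaining eigenvalues from the quadratic λ² - 18λ + 77 = 0:
  Δ = 18² - 4·77 = 324 - 308 = 16,  λ = (18 ± √16)/2 = (18 ± 4)/2 = 11 or 7.
  Sorted: λ_1 = 11,  λ_2 = 7,  λ_3 = 5  (check: sum = 23 = tr ✓).

Step 4 — unit eigenvector for λ_1 = 11: v spans the null space of (Sigma - λ_1 I), whose rows are
  r_1 = (-2, -2, 2),  r_2 = (-2, -4, 0),  r_3 = (2, 0, -4).
  v is orthogonal to every row, so take v ∝ r_1 × r_2 = ((-2)·(0) - (2)·(-4), (2)·(-2) - (-2)·(0), (-2)·(-4) - (-2)·(-2)) = (8, -4, 4).
  Rescale (divide by 4): u = (2, -1, 1).
  ||u|| = √((2)² + (-1)² + (1)²) = √(6) ≈ 2.4495,  v_1 = u/||u|| ≈ (0.8165, -0.4082, 0.4082) (||v_1|| = 1).

λ_1 = 11,  λ_2 = 7,  λ_3 = 5;  v_1 ≈ (0.8165, -0.4082, 0.4082)


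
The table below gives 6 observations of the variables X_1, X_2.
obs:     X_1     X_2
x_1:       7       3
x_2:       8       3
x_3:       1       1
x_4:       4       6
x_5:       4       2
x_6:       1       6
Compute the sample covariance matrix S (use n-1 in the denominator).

Step 1 — column means:
  mean(X_1) = (7 + 8 + 1 + 4 + 4 + 1) / 6 = 25/6 = 4.1667
  mean(X_2) = (3 + 3 + 1 + 6 + 2 + 6) / 6 = 21/6 = 3.5

Step 2 — sample covariance S[i,j] = (1/(n-1)) · Σ_k (x_{k,i} - mean_i) · (x_{k,j} - mean_j), with n-1 = 5.
  S[X_1,X_1] = ((2.8333)·(2.8333) + (3.8333)·(3.8333) + (-3.1667)·(-3.1667) + (-0.1667)·(-0.1667) + (-0.1667)·(-0.1667) + (-3.1667)·(-3.1667)) / 5 = 42.8333/5 = 8.5667
  S[X_1,X_2] = ((2.8333)·(-0.5) + (3.8333)·(-0.5) + (-3.1667)·(-2.5) + (-0.1667)·(2.5) + (-0.1667)·(-1.5) + (-3.1667)·(2.5)) / 5 = -3.5/5 = -0.7
  S[X_2,X_2] = ((-0.5)·(-0.5) + (-0.5)·(-0.5) + (-2.5)·(-2.5) + (2.5)·(2.5) + (-1.5)·(-1.5) + (2.5)·(2.5)) / 5 = 21.5/5 = 4.3

S is symmetric (S[j,i] = S[i,j]). Assembling:

S = [[8.5667, -0.7],
 [-0.7, 4.3]]


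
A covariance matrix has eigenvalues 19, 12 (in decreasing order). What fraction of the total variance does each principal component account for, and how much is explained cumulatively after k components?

Step 1 — total variance = trace(Sigma) = Σ λ_i = 19 + 12 = 31.

Step 2 — fraction explained by component i = λ_i / Σ λ:
  PC1: 19/31 = 0.6129
  PC2: 12/31 = 0.3871

Step 3 — cumulative fraction after k components = (λ_1 + ... + λ_k) / Σ λ:
  k = 1: 19/31 = 0.6129
  k = 2: (19 + 12)/31 = 31/31 = 1

Summary (fraction, with percent):

explained: PC1 0.6129 (61.29%), PC2 0.3871 (38.71%);  cumulative: 0.6129, 1


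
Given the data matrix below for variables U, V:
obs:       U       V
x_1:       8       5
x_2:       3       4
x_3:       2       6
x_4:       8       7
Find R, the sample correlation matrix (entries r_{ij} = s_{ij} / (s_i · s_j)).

Step 1 — column means:
  mean(U) = (8 + 3 + 2 + 8) / 4 = 21/4 = 5.25
  mean(V) = (5 + 4 + 6 + 7) / 4 = 22/4 = 5.5

Step 2 — sample variances and covariances s[i,j] = (1/(n-1)) · Σ_k (x_{k,i} - mean_i) · (x_{k,j} - mean_j), with n-1 = 3:
  s[U,U] = ((2.75)·(2.75) + (-2.25)·(-2.25) + (-3.25)·(-3.25) + (2.75)·(2.75)) / 3 = 30.75/3 = 10.25
  s[U,V] = ((2.75)·(-0.5) + (-2.25)·(-1.5) + (-3.25)·(0.5) + (2.75)·(1.5)) / 3 = 4.5/3 = 1.5
  s[V,V] = ((-0.5)·(-0.5) + (-1.5)·(-1.5) + (0.5)·(0.5) + (1.5)·(1.5)) / 3 = 5/3 = 1.6667
  Sample standard deviations s_i = √(s[i,i]):
  s(U) = √(10.25) = 3.2016
  s(V) = √(1.6667) = 1.291

Step 3 — r_{ij} = s_{ij} / (s_i · s_j):
  r[U,U] = 1 (diagonal).
  r[U,V] = 1.5 / (3.2016 · 1.291) = 1.5 / 4.1332 = 0.3629
  r[V,V] = 1 (diagonal).

R is symmetric with unit diagonal. Assembling:

R = [[1, 0.3629],
 [0.3629, 1]]


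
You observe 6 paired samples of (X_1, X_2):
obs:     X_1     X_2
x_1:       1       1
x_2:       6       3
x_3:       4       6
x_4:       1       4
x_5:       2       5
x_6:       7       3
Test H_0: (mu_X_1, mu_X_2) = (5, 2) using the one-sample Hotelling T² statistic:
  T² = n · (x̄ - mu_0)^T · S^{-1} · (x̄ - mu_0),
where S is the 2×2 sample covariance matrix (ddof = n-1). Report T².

Step 1 — sample mean vector:
  mean(X_1) = (1 + 6 + 4 + 1 + 2 + 7) / 6 = 21/6 = 3.5
  mean(X_2) = (1 + 3 + 6 + 4 + 5 + 3) / 6 = 22/6 = 3.6667
  x̄ = (3.5, 3.6667),  deviation x̄ - mu_0 = (3.5, 3.6667) - (5, 2) = (-1.5, 1.6667).

Step 2 — sample covariance matrix, S[i,j] = (1/(n-1)) · Σ_k (x_{k,i} - mean_i) · (x_{k,j} - mean_j), divisor n-1 = 5:
  S[X_1,X_1] = ((-2.5)·(-2.5) + (2.5)·(2.5) + (0.5)·(0.5) + (-2.5)·(-2.5) + (-1.5)·(-1.5) + (3.5)·(3.5)) / 5 = 33.5/5 = 6.7
  S[X_1,X_2] = ((-2.5)·(-2.6667) + (2.5)·(-0.6667) + (0.5)·(2.3333) + (-2.5)·(0.3333) + (-1.5)·(1.3333) + (3.5)·(-0.6667)) / 5 = 1/5 = 0.2
  S[X_2,X_2] = ((-2.6667)·(-2.6667) + (-0.6667)·(-0.6667) + (2.3333)·(2.3333) + (0.3333)·(0.3333) + (1.3333)·(1.3333) + (-0.6667)·(-0.6667)) / 5 = 15.3333/5 = 3.0667
  S = [[6.7, 0.2],
 [0.2, 3.0667]].

Step 3 — invert S. det(S) = 6.7·3.0667 - (0.2)² = 20.5067.
  S^{-1} = (1/det) · [[d, -b], [-b, a]] = [[0.1495, -0.0098],
 [-0.0098, 0.3267]].

Step 4 — quadratic form (x̄ - mu_0)^T · S^{-1} · (x̄ - mu_0):
  S^{-1} · (x̄ - mu_0) = (-0.2406, 0.5592),
  (x̄ - mu_0)^T · [...] = (-1.5)·(-0.2406) + (1.6667)·(0.5592) = 1.2928.

Step 5 — scale by n: T² = 6 · 1.2928 = 7.7568.

T² ≈ 7.7568


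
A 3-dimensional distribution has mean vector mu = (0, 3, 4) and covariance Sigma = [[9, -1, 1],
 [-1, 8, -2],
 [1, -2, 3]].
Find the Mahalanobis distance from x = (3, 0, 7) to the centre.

Step 1 — centre the observation: (x - mu) = (3, -3, 3).

Step 2 — invert Sigma (cofactor / det for 3×3, or solve directly):
  Sigma^{-1} = [[0.1156, 0.0058, -0.0347],
 [0.0058, 0.1503, 0.0983],
 [-0.0347, 0.0983, 0.4104]].

Step 3 — form the quadratic (x - mu)^T · Sigma^{-1} · (x - mu):
  Sigma^{-1} · (x - mu) = (0.2254, -0.1387, 0.8324).
  (x - mu)^T · [Sigma^{-1} · (x - mu)] = (3)·(0.2254) + (-3)·(-0.1387) + (3)·(0.8324) = 3.5896.

Step 4 — take square root: d = √(3.5896) ≈ 1.8946.

d(x, mu) = √(3.5896) ≈ 1.8946


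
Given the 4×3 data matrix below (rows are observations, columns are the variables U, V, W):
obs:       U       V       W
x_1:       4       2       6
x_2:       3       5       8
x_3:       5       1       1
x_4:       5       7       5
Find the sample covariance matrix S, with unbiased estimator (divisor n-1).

Step 1 — column means:
  mean(U) = (4 + 3 + 5 + 5) / 4 = 17/4 = 4.25
  mean(V) = (2 + 5 + 1 + 7) / 4 = 15/4 = 3.75
  mean(W) = (6 + 8 + 1 + 5) / 4 = 20/4 = 5

Step 2 — sample covariance S[i,j] = (1/(n-1)) · Σ_k (x_{k,i} - mean_i) · (x_{k,j} - mean_j), with n-1 = 3.
  S[U,U] = ((-0.25)·(-0.25) + (-1.25)·(-1.25) + (0.75)·(0.75) + (0.75)·(0.75)) / 3 = 2.75/3 = 0.9167
  S[U,V] = ((-0.25)·(-1.75) + (-1.25)·(1.25) + (0.75)·(-2.75) + (0.75)·(3.25)) / 3 = -0.75/3 = -0.25
  S[U,W] = ((-0.25)·(1) + (-1.25)·(3) + (0.75)·(-4) + (0.75)·(0)) / 3 = -7/3 = -2.3333
  S[V,V] = ((-1.75)·(-1.75) + (1.25)·(1.25) + (-2.75)·(-2.75) + (3.25)·(3.25)) / 3 = 22.75/3 = 7.5833
  S[V,W] = ((-1.75)·(1) + (1.25)·(3) + (-2.75)·(-4) + (3.25)·(0)) / 3 = 13/3 = 4.3333
  S[W,W] = ((1)·(1) + (3)·(3) + (-4)·(-4) + (0)·(0)) / 3 = 26/3 = 8.6667

S is symmetric (S[j,i] = S[i,j]). Assembling:

S = [[0.9167, -0.25, -2.3333],
 [-0.25, 7.5833, 4.3333],
 [-2.3333, 4.3333, 8.6667]]


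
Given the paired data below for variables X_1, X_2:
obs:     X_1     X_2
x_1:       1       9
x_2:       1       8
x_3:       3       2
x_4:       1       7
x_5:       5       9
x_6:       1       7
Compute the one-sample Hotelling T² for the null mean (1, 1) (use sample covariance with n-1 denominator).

Step 1 — sample mean vector:
  mean(X_1) = (1 + 1 + 3 + 1 + 5 + 1) / 6 = 12/6 = 2
  mean(X_2) = (9 + 8 + 2 + 7 + 9 + 7) / 6 = 42/6 = 7
  x̄ = (2, 7),  deviation x̄ - mu_0 = (2, 7) - (1, 1) = (1, 6).

Step 2 — sample covariance matrix, S[i,j] = (1/(n-1)) · Σ_k (x_{k,i} - mean_i) · (x_{k,j} - mean_j), divisor n-1 = 5:
  S[X_1,X_1] = ((-1)·(-1) + (-1)·(-1) + (1)·(1) + (-1)·(-1) + (3)·(3) + (-1)·(-1)) / 5 = 14/5 = 2.8
  S[X_1,X_2] = ((-1)·(2) + (-1)·(1) + (1)·(-5) + (-1)·(0) + (3)·(2) + (-1)·(0)) / 5 = -2/5 = -0.4
  S[X_2,X_2] = ((2)·(2) + (1)·(1) + (-5)·(-5) + (0)·(0) + (2)·(2) + (0)·(0)) / 5 = 34/5 = 6.8
  S = [[2.8, -0.4],
 [-0.4, 6.8]].

Step 3 — invert S. det(S) = 2.8·6.8 - (-0.4)² = 18.88.
  S^{-1} = (1/det) · [[d, -b], [-b, a]] = [[0.3602, 0.0212],
 [0.0212, 0.1483]].

Step 4 — quadratic form (x̄ - mu_0)^T · S^{-1} · (x̄ - mu_0):
  S^{-1} · (x̄ - mu_0) = (0.4873, 0.911),
  (x̄ - mu_0)^T · [...] = (1)·(0.4873) + (6)·(0.911) = 5.9534.

Step 5 — scale by n: T² = 6 · 5.9534 = 35.7203.

T² ≈ 35.7203
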